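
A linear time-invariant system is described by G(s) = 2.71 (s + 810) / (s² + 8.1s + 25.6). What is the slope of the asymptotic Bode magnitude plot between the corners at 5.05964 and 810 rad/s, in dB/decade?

-40 dB/decade

In this band the factors already past their corner are: complex pole pair at ωₙ ≈ 5.06; net slope = -40 dB/decade.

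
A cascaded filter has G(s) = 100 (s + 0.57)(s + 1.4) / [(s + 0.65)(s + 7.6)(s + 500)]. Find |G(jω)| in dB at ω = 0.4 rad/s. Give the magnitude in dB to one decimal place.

-29.1 dB

|j0.4 + 0.57| = √(0.4² + 0.57²) = 0.6963
|j0.4 + 1.4| = √(0.4² + 1.4²) = 1.456
|j0.4 + 0.65| = √(0.4² + 0.65²) = 0.7632
|j0.4 + 7.6| = √(0.4² + 7.6²) = 7.611
|j0.4 + 500| = √(0.4² + 500²) = 500
|G(j0.4)| = 100 × 0.6963 × 1.456 / (0.7632 × 7.611 × 500) = 0.034911
20 log₁₀(0.034911) = -29.14 dB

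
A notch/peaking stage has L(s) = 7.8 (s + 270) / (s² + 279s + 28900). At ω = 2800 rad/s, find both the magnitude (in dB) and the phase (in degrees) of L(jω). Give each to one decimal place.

|j2800 + 270| = √(2800² + 270²) = 2813
|(j2800)² + 279(j2800) + 28900| = |-7.8111e+06 + j7.812e+05| = 7.85e+06
|L(j2800)| = 7.8 × 2813 / 7.85e+06 = 0.002795
20 log₁₀(0.002795) = -51.07 dB
∠(j2800 + 270) = arctan(2800/270) = 84.49°
∠[(j2800)² + 279(j2800) + 28900] = ∠[-7.8111e+06 + j7.812e+05] = 174.29°
∠L(j2800) = 84.49° − 174.29° = -89.80°

|L| = -51.1 dB, ∠L = -89.8 deg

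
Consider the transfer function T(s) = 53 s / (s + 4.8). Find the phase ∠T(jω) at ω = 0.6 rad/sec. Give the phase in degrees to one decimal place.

∠(j0.6) = 90.00°
∠(j0.6 + 4.8) = arctan(0.6/4.8) = 7.13°
∠T(j0.6) = 90.00° − 7.13° = 82.87°

82.9°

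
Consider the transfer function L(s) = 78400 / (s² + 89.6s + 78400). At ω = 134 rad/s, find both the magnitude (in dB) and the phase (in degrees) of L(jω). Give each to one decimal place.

|(j134)² + 89.6(j134) + 78400| = |60444 + j12006| = 6.162e+04
|L(j134)| = 78400 / 6.162e+04 = 1.2722
20 log₁₀(1.2722) = 2.09 dB
∠[(j134)² + 89.6(j134) + 78400] = ∠[60444 + j12006] = 11.23°
∠L(j134) = −11.23° = -11.23°

|L| = 2.1 dB, ∠L = -11.2 deg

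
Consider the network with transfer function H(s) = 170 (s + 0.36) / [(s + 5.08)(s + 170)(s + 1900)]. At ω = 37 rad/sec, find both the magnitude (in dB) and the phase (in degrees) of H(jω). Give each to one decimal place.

|j37 + 0.36| = √(37² + 0.36²) = 37
|j37 + 5.08| = √(37² + 5.08²) = 37.35
|j37 + 170| = √(37² + 170²) = 174
|j37 + 1900| = √(37² + 1900²) = 1900
|H(j37)| = 170 × 37 / (37.35 × 174 × 1900) = 0.00050942
20 log₁₀(0.00050942) = -65.86 dB
∠(j37 + 0.36) = arctan(37/0.36) = 89.44°
∠(j37 + 5.08) = arctan(37/5.08) = 82.18°
∠(j37 + 170) = arctan(37/170) = 12.28°
∠(j37 + 1900) = arctan(37/1900) = 1.12°
∠H(j37) = 89.44° − (82.18° + 12.28° + 1.12°) = -6.13°

|H| = -65.9 dB, ∠H = -6.1°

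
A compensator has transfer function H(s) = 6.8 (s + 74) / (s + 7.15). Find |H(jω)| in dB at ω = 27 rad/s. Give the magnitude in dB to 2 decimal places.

|j27 + 74| = √(27² + 74²) = 78.77
|j27 + 7.15| = √(27² + 7.15²) = 27.93
|H(j27)| = 6.8 × 78.77 / 27.93 = 19.178
20 log₁₀(19.178) = 25.656 dB

25.66 dB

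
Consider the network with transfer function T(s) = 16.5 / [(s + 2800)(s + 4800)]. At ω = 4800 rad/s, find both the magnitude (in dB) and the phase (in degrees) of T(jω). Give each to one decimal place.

|j4800 + 2800| = √(4800² + 2800²) = 5557
|j4800 + 4800| = √(4800² + 4800²) = 6788
|T(j4800)| = 16.5 / (5557 × 6788) = 4.3741e-07
20 log₁₀(4.3741e-07) = -127.18 dB
∠(j4800 + 2800) = arctan(4800/2800) = 59.74°
∠(j4800 + 4800) = arctan(4800/4800) = 45.00°
∠T(j4800) = − (59.74° + 45.00°) = -104.74°

|T| = -127.2 dB, ∠T = -104.7°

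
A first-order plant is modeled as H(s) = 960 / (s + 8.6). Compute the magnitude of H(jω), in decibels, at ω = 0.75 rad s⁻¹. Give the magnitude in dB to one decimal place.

40.9 dB

|j0.75 + 8.6| = √(0.75² + 8.6²) = 8.633
|H(j0.75)| = 960 / 8.633 = 111.21
20 log₁₀(111.21) = 40.92 dB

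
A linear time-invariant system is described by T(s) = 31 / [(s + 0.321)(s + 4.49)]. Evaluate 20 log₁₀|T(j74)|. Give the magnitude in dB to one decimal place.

-45.0 dB

|j74 + 0.321| = √(74² + 0.321²) = 74
|j74 + 4.49| = √(74² + 4.49²) = 74.14
|T(j74)| = 31 / (74 × 74.14) = 0.0056506
20 log₁₀(0.0056506) = -44.96 dB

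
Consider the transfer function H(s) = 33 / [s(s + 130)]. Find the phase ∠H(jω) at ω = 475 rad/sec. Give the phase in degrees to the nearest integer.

∠(j475 + 130) = arctan(475/130) = 74.69°
∠(j475) = 90.00°
∠H(j475) = − (74.69° + 90.00°) = -164.69°

-165°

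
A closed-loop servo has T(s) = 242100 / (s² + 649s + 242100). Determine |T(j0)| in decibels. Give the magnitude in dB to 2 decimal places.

T(0) = 242100 / 242100 = 1
20 log₁₀(1) = 0.000 dB

0.00 dB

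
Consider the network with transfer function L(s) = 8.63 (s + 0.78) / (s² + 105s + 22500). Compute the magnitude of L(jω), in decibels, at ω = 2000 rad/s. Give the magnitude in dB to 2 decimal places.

-47.26 dB

|j2000 + 0.78| = √(2000² + 0.78²) = 2000
|(j2000)² + 105(j2000) + 22500| = |-3.9775e+06 + j2.1e+05| = 3.983e+06
|L(j2000)| = 8.63 × 2000 / 3.983e+06 = 0.0043334
20 log₁₀(0.0043334) = -47.263 dB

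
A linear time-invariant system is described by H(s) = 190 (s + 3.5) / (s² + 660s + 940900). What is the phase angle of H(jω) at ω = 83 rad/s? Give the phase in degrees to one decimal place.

∠(j83 + 3.5) = arctan(83/3.5) = 87.59°
∠[(j83)² + 660(j83) + 940900] = ∠[9.3401e+05 + j54780] = 3.36°
∠H(j83) = 87.59° − 3.36° = 84.23°

84.2°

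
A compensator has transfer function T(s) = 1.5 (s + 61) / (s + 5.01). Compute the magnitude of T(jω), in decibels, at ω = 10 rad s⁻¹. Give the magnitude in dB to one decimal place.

|j10 + 61| = √(10² + 61²) = 61.81
|j10 + 5.01| = √(10² + 5.01²) = 11.18
|T(j10)| = 1.5 × 61.81 / 11.18 = 8.2899
20 log₁₀(8.2899) = 18.37 dB

18.4 dB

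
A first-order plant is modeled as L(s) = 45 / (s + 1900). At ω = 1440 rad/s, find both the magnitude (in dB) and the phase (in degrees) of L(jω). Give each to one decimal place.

|j1440 + 1900| = √(1440² + 1900²) = 2384
|L(j1440)| = 45 / 2384 = 0.018876
20 log₁₀(0.018876) = -34.48 dB
∠(j1440 + 1900) = arctan(1440/1900) = 37.16°
∠L(j1440) = −37.16° = -37.16°

|L| = -34.5 dB, ∠L = -37.2°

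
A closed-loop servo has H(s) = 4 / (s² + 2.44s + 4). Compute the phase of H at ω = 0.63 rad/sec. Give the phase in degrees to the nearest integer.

-23 deg

∠[(j0.63)² + 2.44(j0.63) + 4] = ∠[3.6031 + j1.5372] = 23.10°
∠H(j0.63) = −23.10° = -23.10°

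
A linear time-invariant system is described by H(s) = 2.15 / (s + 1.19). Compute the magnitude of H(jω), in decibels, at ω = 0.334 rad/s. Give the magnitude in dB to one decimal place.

4.8 dB

|j0.334 + 1.19| = √(0.334² + 1.19²) = 1.236
|H(j0.334)| = 2.15 / 1.236 = 1.7395
20 log₁₀(1.7395) = 4.81 dB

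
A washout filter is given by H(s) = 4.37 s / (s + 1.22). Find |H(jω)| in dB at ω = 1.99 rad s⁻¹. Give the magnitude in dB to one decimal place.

11.4 dB

|j1.99| = 1.99
|j1.99 + 1.22| = √(1.99² + 1.22²) = 2.334
|H(j1.99)| = 4.37 × 1.99 / 2.334 = 3.7256
20 log₁₀(3.7256) = 11.42 dB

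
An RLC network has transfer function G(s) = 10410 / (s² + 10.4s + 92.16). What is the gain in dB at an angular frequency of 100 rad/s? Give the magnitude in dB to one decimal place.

0.4 dB

|(j100)² + 10.4(j100) + 92.16| = |-9907.8 + j1040| = 9962
|G(j100)| = 10410 / 9962 = 1.0449
20 log₁₀(1.0449) = 0.38 dB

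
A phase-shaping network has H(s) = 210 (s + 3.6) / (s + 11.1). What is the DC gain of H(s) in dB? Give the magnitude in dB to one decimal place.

36.7 dB

H(0) = 210 × 3.6 / 11.1 = 68.108
20 log₁₀(68.108) = 36.66 dB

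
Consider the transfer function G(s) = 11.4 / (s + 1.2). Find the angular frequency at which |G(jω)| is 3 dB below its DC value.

For a single-pole low-pass, the −3 dB point is at the pole: ω = 1.2 rad s⁻¹.

1.2 rad s⁻¹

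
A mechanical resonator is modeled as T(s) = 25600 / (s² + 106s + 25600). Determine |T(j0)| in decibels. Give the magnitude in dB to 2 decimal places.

0.00 dB

T(0) = 25600 / 25600 = 1
20 log₁₀(1) = 0.000 dB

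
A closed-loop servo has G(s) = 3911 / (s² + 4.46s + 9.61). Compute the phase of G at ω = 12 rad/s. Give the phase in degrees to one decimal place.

∠[(j12)² + 4.46(j12) + 9.61] = ∠[-134.39 + j53.52] = 158.29°
∠G(j12) = −158.29° = -158.29°

-158.3°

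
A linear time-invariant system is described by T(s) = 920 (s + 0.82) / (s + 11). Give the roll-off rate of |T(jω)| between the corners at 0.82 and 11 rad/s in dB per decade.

In this band the factors already past their corner are: zero at 0.82; net slope = 20 dB/decade.

20 dB/decade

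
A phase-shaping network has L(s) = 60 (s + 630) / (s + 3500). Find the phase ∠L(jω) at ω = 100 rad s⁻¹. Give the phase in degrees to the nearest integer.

∠(j100 + 630) = arctan(100/630) = 9.02°
∠(j100 + 3500) = arctan(100/3500) = 1.64°
∠L(j100) = 9.02° − 1.64° = 7.38°

7 deg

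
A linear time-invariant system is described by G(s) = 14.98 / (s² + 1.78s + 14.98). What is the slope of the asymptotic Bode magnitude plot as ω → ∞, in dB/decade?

-40 dB/decade

With 0 zeros and 2 poles, the high-frequency asymptotic slope is 20 × (0 − 2) = -40 dB/decade.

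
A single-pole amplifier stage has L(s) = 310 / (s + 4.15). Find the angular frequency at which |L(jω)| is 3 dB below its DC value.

For a single-pole low-pass, the −3 dB point is at the pole: ω = 4.15 rad/sec.

4.15 rad/sec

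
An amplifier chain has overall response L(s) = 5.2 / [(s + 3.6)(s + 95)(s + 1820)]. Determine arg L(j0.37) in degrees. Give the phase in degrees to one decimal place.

-6.1 deg

∠(j0.37 + 3.6) = arctan(0.37/3.6) = 5.87°
∠(j0.37 + 95) = arctan(0.37/95) = 0.22°
∠(j0.37 + 1820) = arctan(0.37/1820) = 0.01°
∠L(j0.37) = − (5.87° + 0.22° + 0.01°) = -6.10°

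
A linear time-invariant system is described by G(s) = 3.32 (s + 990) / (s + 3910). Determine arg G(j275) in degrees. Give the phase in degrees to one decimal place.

11.5°

∠(j275 + 990) = arctan(275/990) = 15.52°
∠(j275 + 3910) = arctan(275/3910) = 4.02°
∠G(j275) = 15.52° − 4.02° = 11.50°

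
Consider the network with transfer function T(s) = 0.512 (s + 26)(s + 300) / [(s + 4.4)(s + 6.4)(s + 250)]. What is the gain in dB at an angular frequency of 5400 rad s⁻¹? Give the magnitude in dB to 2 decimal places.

|j5400 + 26| = √(5400² + 26²) = 5400
|j5400 + 300| = √(5400² + 300²) = 5408
|j5400 + 4.4| = √(5400² + 4.4²) = 5400
|j5400 + 6.4| = √(5400² + 6.4²) = 5400
|j5400 + 250| = √(5400² + 250²) = 5406
|T(j5400)| = 0.512 × 5400 × 5408 / (5400 × 5400 × 5406) = 9.486e-05
20 log₁₀(9.486e-05) = -80.458 dB

-80.46 dB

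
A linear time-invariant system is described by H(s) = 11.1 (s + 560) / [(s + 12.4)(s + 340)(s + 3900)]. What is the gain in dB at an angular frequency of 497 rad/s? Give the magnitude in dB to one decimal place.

-103.0 dB

|j497 + 560| = √(497² + 560²) = 748.7
|j497 + 12.4| = √(497² + 12.4²) = 497.2
|j497 + 340| = √(497² + 340²) = 602.2
|j497 + 3900| = √(497² + 3900²) = 3932
|H(j497)| = 11.1 × 748.7 / (497.2 × 602.2 × 3932) = 7.0612e-06
20 log₁₀(7.0612e-06) = -103.02 dB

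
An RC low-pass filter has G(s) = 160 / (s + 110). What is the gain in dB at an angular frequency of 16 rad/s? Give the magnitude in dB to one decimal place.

|j16 + 110| = √(16² + 110²) = 111.2
|G(j16)| = 160 / 111.2 = 1.4394
20 log₁₀(1.4394) = 3.16 dB

3.2 dB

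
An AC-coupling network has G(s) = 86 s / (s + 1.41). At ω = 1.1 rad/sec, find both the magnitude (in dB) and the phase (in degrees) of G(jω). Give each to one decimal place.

|G| = 34.5 dB, ∠G = 52.0°

|j1.1| = 1.1
|j1.1 + 1.41| = √(1.1² + 1.41²) = 1.788
|G(j1.1)| = 86 × 1.1 / 1.788 = 52.899
20 log₁₀(52.899) = 34.47 dB
∠(j1.1) = 90.00°
∠(j1.1 + 1.41) = arctan(1.1/1.41) = 37.96°
∠G(j1.1) = 90.00° − 37.96° = 52.04°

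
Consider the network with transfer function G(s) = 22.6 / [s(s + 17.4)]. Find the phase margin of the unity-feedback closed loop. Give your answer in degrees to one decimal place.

Gain crossover: |G(jω)| = 1 at ω ≈ 1.3 rad/s.
∠G(j1.3) = −90° − arctan(1.3/17.4) ≈ -94.26°
PM = 180° + (-94.26°) = 85.74°

85.7°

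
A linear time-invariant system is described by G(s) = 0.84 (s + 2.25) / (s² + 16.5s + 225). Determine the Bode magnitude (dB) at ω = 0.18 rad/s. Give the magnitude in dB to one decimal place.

|j0.18 + 2.25| = √(0.18² + 2.25²) = 2.257
|(j0.18)² + 16.5(j0.18) + 225| = |224.97 + j2.97| = 225
|G(j0.18)| = 0.84 × 2.257 / 225 = 0.0084273
20 log₁₀(0.0084273) = -41.49 dB

-41.5 dB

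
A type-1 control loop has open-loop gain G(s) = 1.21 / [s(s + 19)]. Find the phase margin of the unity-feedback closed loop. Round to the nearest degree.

90°

Gain crossover: |G(jω)| = 1 at ω ≈ 0.0637 rad s⁻¹.
∠G(j0.0637) = −90° − arctan(0.0637/19) ≈ -90.19°
PM = 180° + (-90.19°) = 89.81°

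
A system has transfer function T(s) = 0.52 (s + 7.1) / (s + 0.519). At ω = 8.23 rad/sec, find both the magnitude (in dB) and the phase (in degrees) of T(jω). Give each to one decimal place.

|j8.23 + 7.1| = √(8.23² + 7.1²) = 10.87
|j8.23 + 0.519| = √(8.23² + 0.519²) = 8.246
|T(j8.23)| = 0.52 × 10.87 / 8.246 = 0.6854
20 log₁₀(0.6854) = -3.28 dB
∠(j8.23 + 7.1) = arctan(8.23/7.1) = 49.22°
∠(j8.23 + 0.519) = arctan(8.23/0.519) = 86.39°
∠T(j8.23) = 49.22° − 86.39° = -37.18°

|T| = -3.3 dB, ∠T = -37.2 deg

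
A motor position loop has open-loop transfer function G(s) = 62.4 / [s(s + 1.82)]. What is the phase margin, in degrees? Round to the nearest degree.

Gain crossover: |G(jω)| = 1 at ω ≈ 7.8 rad/s.
∠G(j7.8) = −90° − arctan(7.8/1.82) ≈ -166.86°
PM = 180° + (-166.86°) = 13.14°

13°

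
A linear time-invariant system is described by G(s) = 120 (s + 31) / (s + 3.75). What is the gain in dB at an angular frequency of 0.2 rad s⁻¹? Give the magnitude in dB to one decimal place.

59.9 dB

|j0.2 + 31| = √(0.2² + 31²) = 31
|j0.2 + 3.75| = √(0.2² + 3.75²) = 3.755
|G(j0.2)| = 120 × 31 / 3.755 = 990.61
20 log₁₀(990.61) = 59.92 dB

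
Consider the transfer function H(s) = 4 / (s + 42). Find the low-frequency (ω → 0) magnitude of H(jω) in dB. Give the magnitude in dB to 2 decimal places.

-20.42 dB

H(0) = 4 / 42 = 0.095238
20 log₁₀(0.095238) = -20.424 dB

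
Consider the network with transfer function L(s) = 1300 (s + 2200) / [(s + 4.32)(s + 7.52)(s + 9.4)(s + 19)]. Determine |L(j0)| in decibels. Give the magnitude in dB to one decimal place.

53.9 dB

L(0) = 1300 × 2200 / (4.32 × 7.52 × 9.4 × 19) = 492.93
20 log₁₀(492.93) = 53.86 dB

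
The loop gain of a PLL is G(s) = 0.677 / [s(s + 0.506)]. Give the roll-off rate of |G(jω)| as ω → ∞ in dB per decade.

With 0 zeros and 2 poles, the high-frequency asymptotic slope is 20 × (0 − 2) = -40 dB/decade.

-40 dB/decade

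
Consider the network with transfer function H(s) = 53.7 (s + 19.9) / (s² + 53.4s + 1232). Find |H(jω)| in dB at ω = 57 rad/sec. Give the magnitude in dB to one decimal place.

|j57 + 19.9| = √(57² + 19.9²) = 60.37
|(j57)² + 53.4(j57) + 1232| = |-2017 + j3043.8| = 3651
|H(j57)| = 53.7 × 60.37 / 3651 = 0.88789
20 log₁₀(0.88789) = -1.03 dB

-1.0 dB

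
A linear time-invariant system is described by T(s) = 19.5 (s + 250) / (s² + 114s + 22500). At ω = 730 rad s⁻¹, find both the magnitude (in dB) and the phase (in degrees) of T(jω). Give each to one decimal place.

|T| = -30.7 dB, ∠T = -99.6°

|j730 + 250| = √(730² + 250²) = 771.6
|(j730)² + 114(j730) + 22500| = |-5.104e+05 + j83220| = 5.171e+05
|T(j730)| = 19.5 × 771.6 / 5.171e+05 = 0.029096
20 log₁₀(0.029096) = -30.72 dB
∠(j730 + 250) = arctan(730/250) = 71.10°
∠[(j730)² + 114(j730) + 22500] = ∠[-5.104e+05 + j83220] = 170.74°
∠T(j730) = 71.10° − 170.74° = -99.64°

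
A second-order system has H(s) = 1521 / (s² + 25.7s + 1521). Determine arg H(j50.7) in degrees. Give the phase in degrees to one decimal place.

-128.8°

∠[(j50.7)² + 25.7(j50.7) + 1521] = ∠[-1049.5 + j1303] = 128.85°
∠H(j50.7) = −128.85° = -128.85°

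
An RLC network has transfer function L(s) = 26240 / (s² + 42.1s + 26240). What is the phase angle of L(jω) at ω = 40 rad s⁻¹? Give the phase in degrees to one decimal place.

-3.9 deg

∠[(j40)² + 42.1(j40) + 26240] = ∠[24640 + j1684] = 3.91°
∠L(j40) = −3.91° = -3.91°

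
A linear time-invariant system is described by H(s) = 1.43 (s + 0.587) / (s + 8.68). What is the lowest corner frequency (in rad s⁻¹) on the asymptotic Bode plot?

Break frequencies occur at each pole and zero magnitude: 0.587 rad s⁻¹, 8.68 rad s⁻¹.
The lowest is 0.587 rad s⁻¹.

0.587 rad s⁻¹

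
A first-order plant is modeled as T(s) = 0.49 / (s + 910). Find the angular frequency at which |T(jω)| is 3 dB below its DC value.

For a single-pole low-pass, the −3 dB point is at the pole: ω = 910 rad/sec.

910 rad/sec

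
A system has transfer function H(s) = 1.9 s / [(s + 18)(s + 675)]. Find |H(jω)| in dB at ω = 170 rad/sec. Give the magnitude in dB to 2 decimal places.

|j170| = 170
|j170 + 18| = √(170² + 18²) = 171
|j170 + 675| = √(170² + 675²) = 696.1
|H(j170)| = 1.9 × 170 / (171 × 696.1) = 0.0027144
20 log₁₀(0.0027144) = -51.327 dB

-51.33 dB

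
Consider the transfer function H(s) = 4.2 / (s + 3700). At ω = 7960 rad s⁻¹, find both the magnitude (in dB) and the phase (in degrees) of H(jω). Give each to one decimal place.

|H| = -66.4 dB, ∠H = -65.1°

|j7960 + 3700| = √(7960² + 3700²) = 8778
|H(j7960)| = 4.2 / 8778 = 0.00047847
20 log₁₀(0.00047847) = -66.40 dB
∠(j7960 + 3700) = arctan(7960/3700) = 65.07°
∠H(j7960) = −65.07° = -65.07°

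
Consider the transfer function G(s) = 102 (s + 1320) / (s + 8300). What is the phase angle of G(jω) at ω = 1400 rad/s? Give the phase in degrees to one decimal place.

∠(j1400 + 1320) = arctan(1400/1320) = 46.68°
∠(j1400 + 8300) = arctan(1400/8300) = 9.57°
∠G(j1400) = 46.68° − 9.57° = 37.11°

37.1°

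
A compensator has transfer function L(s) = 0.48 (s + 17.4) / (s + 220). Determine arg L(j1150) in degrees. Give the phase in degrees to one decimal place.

10.0°

∠(j1150 + 17.4) = arctan(1150/17.4) = 89.13°
∠(j1150 + 220) = arctan(1150/220) = 79.17°
∠L(j1150) = 89.13° − 79.17° = 9.96°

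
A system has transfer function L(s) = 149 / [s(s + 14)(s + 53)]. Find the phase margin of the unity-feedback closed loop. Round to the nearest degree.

89°

Gain crossover: |L(jω)| = 1 at ω ≈ 0.201 rad/sec.
∠L(j0.201) = −90° − arctan(0.201/14) − arctan(0.201/53) ≈ -91.04°
PM = 180° + (-91.04°) = 88.96°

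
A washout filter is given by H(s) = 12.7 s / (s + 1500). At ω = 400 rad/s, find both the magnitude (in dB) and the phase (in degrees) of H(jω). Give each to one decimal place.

|H| = 10.3 dB, ∠H = 75.1°

|j400| = 400
|j400 + 1500| = √(400² + 1500²) = 1552
|H(j400)| = 12.7 × 400 / 1552 = 3.2723
20 log₁₀(3.2723) = 10.30 dB
∠(j400) = 90.00°
∠(j400 + 1500) = arctan(400/1500) = 14.93°
∠H(j400) = 90.00° − 14.93° = 75.07°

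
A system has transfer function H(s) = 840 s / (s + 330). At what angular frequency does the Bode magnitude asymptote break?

The single real pole at s = −330 gives a corner at ω = 330 rad/sec.

330 rad/sec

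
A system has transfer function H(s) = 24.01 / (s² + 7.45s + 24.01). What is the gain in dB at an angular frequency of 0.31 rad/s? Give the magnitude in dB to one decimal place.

-0.0 dB

|(j0.31)² + 7.45(j0.31) + 24.01| = |23.914 + j2.3095| = 24.03
|H(j0.31)| = 24.01 / 24.03 = 0.99937
20 log₁₀(0.99937) = -0.01 dB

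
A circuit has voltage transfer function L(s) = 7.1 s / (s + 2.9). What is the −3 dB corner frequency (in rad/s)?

2.9 rad/s

For a single-pole high-pass, the −3 dB point is at the pole: ω = 2.9 rad/s.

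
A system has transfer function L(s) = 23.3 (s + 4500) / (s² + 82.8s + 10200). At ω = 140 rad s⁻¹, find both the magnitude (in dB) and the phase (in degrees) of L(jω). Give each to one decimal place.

|L| = 16.9 dB, ∠L = -127.3°

|j140 + 4500| = √(140² + 4500²) = 4502
|(j140)² + 82.8(j140) + 10200| = |-9400 + j11592| = 1.492e+04
|L(j140)| = 23.3 × 4502 / 1.492e+04 = 7.0289
20 log₁₀(7.0289) = 16.94 dB
∠(j140 + 4500) = arctan(140/4500) = 1.78°
∠[(j140)² + 82.8(j140) + 10200] = ∠[-9400 + j11592] = 129.04°
∠L(j140) = 1.78° − 129.04° = -127.26°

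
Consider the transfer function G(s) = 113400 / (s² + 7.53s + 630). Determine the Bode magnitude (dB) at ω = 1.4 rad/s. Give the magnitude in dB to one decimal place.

45.1 dB

|(j1.4)² + 7.53(j1.4) + 630| = |628.04 + j10.542| = 628.1
|G(j1.4)| = 113400 / 628.1 = 180.54
20 log₁₀(180.54) = 45.13 dB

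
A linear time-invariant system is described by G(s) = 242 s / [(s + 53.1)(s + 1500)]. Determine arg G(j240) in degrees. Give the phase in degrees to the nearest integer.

3°

∠(j240) = 90.00°
∠(j240 + 53.1) = arctan(240/53.1) = 77.52°
∠(j240 + 1500) = arctan(240/1500) = 9.09°
∠G(j240) = 90.00° − (77.52° + 9.09°) = 3.39°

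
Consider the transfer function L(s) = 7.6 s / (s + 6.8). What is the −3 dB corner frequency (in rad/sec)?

For a single-pole high-pass, the −3 dB point is at the pole: ω = 6.8 rad/sec.

6.8 rad/sec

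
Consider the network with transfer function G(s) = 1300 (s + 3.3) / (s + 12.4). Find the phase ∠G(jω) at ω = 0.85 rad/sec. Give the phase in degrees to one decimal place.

10.5°

∠(j0.85 + 3.3) = arctan(0.85/3.3) = 14.44°
∠(j0.85 + 12.4) = arctan(0.85/12.4) = 3.92°
∠G(j0.85) = 14.44° − 3.92° = 10.52°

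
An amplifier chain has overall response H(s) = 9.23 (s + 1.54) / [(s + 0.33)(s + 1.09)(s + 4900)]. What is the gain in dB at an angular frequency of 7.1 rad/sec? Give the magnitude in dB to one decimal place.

-71.4 dB

|j7.1 + 1.54| = √(7.1² + 1.54²) = 7.265
|j7.1 + 0.33| = √(7.1² + 0.33²) = 7.108
|j7.1 + 1.09| = √(7.1² + 1.09²) = 7.183
|j7.1 + 4900| = √(7.1² + 4900²) = 4900
|H(j7.1)| = 9.23 × 7.265 / (7.108 × 7.183 × 4900) = 0.00026804
20 log₁₀(0.00026804) = -71.44 dB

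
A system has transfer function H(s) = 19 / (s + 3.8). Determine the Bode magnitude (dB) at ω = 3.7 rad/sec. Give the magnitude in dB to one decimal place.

11.1 dB

|j3.7 + 3.8| = √(3.7² + 3.8²) = 5.304
|H(j3.7)| = 19 / 5.304 = 3.5824
20 log₁₀(3.5824) = 11.08 dB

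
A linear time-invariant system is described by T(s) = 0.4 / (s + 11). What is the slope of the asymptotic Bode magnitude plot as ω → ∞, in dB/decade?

-20 dB/decade

With 0 zeros and 1 pole, the high-frequency asymptotic slope is 20 × (0 − 1) = -20 dB/decade.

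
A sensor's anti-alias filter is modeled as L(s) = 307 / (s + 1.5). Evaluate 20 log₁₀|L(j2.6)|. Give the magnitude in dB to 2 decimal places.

40.20 dB

|j2.6 + 1.5| = √(2.6² + 1.5²) = 3.002
|L(j2.6)| = 307 / 3.002 = 102.28
20 log₁₀(102.28) = 40.196 dB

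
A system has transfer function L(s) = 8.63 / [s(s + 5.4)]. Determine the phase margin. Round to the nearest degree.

Gain crossover: |L(jω)| = 1 at ω ≈ 1.54 rad/s.
∠L(j1.54) = −90° − arctan(1.54/5.4) ≈ -105.89°
PM = 180° + (-105.89°) = 74.11°

74°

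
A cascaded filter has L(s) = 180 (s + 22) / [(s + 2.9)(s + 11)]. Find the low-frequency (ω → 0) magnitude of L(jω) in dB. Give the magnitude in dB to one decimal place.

L(0) = 180 × 22 / (2.9 × 11) = 124.14
20 log₁₀(124.14) = 41.88 dB

41.9 dB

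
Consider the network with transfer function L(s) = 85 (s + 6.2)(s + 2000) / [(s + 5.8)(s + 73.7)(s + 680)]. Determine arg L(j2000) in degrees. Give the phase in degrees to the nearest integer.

-114°

∠(j2000 + 6.2) = arctan(2000/6.2) = 89.82°
∠(j2000 + 2000) = arctan(2000/2000) = 45.00°
∠(j2000 + 5.8) = arctan(2000/5.8) = 89.83°
∠(j2000 + 73.7) = arctan(2000/73.7) = 87.89°
∠(j2000 + 680) = arctan(2000/680) = 71.22°
∠L(j2000) = 89.82° + 45.00° − (89.83° + 87.89° + 71.22°) = -114.12°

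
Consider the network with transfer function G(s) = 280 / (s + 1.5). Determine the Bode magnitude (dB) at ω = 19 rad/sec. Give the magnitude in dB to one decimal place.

23.3 dB

|j19 + 1.5| = √(19² + 1.5²) = 19.06
|G(j19)| = 280 / 19.06 = 14.691
20 log₁₀(14.691) = 23.34 dB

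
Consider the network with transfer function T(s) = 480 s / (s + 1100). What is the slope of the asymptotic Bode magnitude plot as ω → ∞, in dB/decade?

0 dB/decade

With 1 zero and 1 pole, the high-frequency asymptotic slope is 20 × (1 − 1) = 0 dB/decade.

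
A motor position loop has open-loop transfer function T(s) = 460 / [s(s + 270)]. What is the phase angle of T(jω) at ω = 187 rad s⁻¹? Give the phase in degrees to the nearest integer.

-125 deg

∠(j187 + 270) = arctan(187/270) = 34.71°
∠(j187) = 90.00°
∠T(j187) = − (34.71° + 90.00°) = -124.71°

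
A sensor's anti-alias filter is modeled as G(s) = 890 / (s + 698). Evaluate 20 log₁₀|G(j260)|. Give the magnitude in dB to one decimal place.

1.5 dB

|j260 + 698| = √(260² + 698²) = 744.9
|G(j260)| = 890 / 744.9 = 1.1949
20 log₁₀(1.1949) = 1.55 dB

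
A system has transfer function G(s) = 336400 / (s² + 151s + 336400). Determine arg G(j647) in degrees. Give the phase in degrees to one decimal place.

-130.1°

∠[(j647)² + 151(j647) + 336400] = ∠[-82209 + j97697] = 130.08°
∠G(j647) = −130.08° = -130.08°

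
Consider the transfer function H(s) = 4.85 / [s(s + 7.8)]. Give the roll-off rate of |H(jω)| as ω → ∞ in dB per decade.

-40 dB/decade

With 0 zeros and 2 poles, the high-frequency asymptotic slope is 20 × (0 − 2) = -40 dB/decade.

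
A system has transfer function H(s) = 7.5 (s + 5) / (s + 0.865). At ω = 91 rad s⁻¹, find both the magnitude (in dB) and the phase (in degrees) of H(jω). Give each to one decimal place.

|H| = 17.5 dB, ∠H = -2.6 deg

|j91 + 5| = √(91² + 5²) = 91.14
|j91 + 0.865| = √(91² + 0.865²) = 91
|H(j91)| = 7.5 × 91.14 / 91 = 7.511
20 log₁₀(7.511) = 17.51 dB
∠(j91 + 5) = arctan(91/5) = 86.86°
∠(j91 + 0.865) = arctan(91/0.865) = 89.46°
∠H(j91) = 86.86° − 89.46° = -2.60°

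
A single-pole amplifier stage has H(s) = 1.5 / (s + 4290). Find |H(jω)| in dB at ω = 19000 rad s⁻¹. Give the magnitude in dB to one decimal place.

-82.3 dB

|j19000 + 4290| = √(19000² + 4290²) = 1.948e+04
|H(j19000)| = 1.5 / 1.948e+04 = 7.7009e-05
20 log₁₀(7.7009e-05) = -82.27 dB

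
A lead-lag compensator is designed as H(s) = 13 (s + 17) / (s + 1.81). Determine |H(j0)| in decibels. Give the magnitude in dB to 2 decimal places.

H(0) = 13 × 17 / 1.81 = 122.1
20 log₁₀(122.1) = 41.734 dB

41.73 dB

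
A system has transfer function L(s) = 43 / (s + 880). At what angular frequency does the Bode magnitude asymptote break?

The single real pole at s = −880 gives a corner at ω = 880 rad/sec.

880 rad/sec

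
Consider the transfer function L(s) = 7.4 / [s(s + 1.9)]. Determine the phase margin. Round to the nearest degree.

38 deg

Gain crossover: |L(jω)| = 1 at ω ≈ 2.41 rad/s.
∠L(j2.41) = −90° − arctan(2.41/1.9) ≈ -141.76°
PM = 180° + (-141.76°) = 38.24°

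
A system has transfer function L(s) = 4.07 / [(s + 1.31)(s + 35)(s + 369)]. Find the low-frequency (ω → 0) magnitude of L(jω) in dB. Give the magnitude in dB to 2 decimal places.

-72.38 dB

L(0) = 4.07 / (1.31 × 35 × 369) = 0.00024056
20 log₁₀(0.00024056) = -72.375 dB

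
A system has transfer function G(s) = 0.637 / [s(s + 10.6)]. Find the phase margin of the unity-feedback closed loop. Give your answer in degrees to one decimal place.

89.7 deg

Gain crossover: |G(jω)| = 1 at ω ≈ 0.0601 rad/s.
∠G(j0.0601) = −90° − arctan(0.0601/10.6) ≈ -90.32°
PM = 180° + (-90.32°) = 89.68°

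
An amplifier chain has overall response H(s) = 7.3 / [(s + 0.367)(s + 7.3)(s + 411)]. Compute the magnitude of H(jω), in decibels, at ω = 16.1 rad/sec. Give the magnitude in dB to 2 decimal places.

-84.10 dB

|j16.1 + 0.367| = √(16.1² + 0.367²) = 16.1
|j16.1 + 7.3| = √(16.1² + 7.3²) = 17.68
|j16.1 + 411| = √(16.1² + 411²) = 411.3
|H(j16.1)| = 7.3 / (16.1 × 17.68 × 411.3) = 6.2343e-05
20 log₁₀(6.2343e-05) = -84.104 dB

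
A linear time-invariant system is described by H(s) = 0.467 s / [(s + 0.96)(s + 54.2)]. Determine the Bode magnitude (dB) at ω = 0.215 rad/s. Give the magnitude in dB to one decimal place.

|j0.215| = 0.215
|j0.215 + 0.96| = √(0.215² + 0.96²) = 0.9838
|j0.215 + 54.2| = √(0.215² + 54.2²) = 54.2
|H(j0.215)| = 0.467 × 0.215 / (0.9838 × 54.2) = 0.001883
20 log₁₀(0.001883) = -54.50 dB

-54.5 dB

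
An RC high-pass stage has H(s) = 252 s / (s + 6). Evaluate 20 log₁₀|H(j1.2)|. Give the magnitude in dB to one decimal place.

33.9 dB

|j1.2| = 1.2
|j1.2 + 6| = √(1.2² + 6²) = 6.119
|H(j1.2)| = 252 × 1.2 / 6.119 = 49.421
20 log₁₀(49.421) = 33.88 dB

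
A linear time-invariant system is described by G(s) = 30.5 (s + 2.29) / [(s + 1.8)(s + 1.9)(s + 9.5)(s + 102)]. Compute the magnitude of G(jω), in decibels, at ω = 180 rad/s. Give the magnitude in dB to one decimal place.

-106.9 dB

|j180 + 2.29| = √(180² + 2.29²) = 180
|j180 + 1.8| = √(180² + 1.8²) = 180
|j180 + 1.9| = √(180² + 1.9²) = 180
|j180 + 9.5| = √(180² + 9.5²) = 180.3
|j180 + 102| = √(180² + 102²) = 206.9
|G(j180)| = 30.5 × 180 / (180 × 180 × 180.3 × 206.9) = 4.5436e-06
20 log₁₀(4.5436e-06) = -106.85 dB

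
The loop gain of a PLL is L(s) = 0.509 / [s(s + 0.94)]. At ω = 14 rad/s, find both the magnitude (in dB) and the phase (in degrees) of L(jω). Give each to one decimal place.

|j14 + 0.94| = √(14² + 0.94²) = 14.03
|j14| = 14
|L(j14)| = 0.509 / (14.03 × 14) = 0.0025911
20 log₁₀(0.0025911) = -51.73 dB
∠(j14 + 0.94) = arctan(14/0.94) = 86.16°
∠(j14) = 90.00°
∠L(j14) = − (86.16° + 90.00°) = -176.16°

|L| = -51.7 dB, ∠L = -176.2°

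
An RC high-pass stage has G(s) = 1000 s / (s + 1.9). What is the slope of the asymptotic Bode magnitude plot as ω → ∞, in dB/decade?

With 1 zero and 1 pole, the high-frequency asymptotic slope is 20 × (1 − 1) = 0 dB/decade.

0 dB/decade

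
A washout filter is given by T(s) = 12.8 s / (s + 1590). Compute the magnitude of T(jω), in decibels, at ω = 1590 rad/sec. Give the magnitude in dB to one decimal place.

19.1 dB

|j1590| = 1590
|j1590 + 1590| = √(1590² + 1590²) = 2249
|T(j1590)| = 12.8 × 1590 / 2249 = 9.051
20 log₁₀(9.051) = 19.13 dB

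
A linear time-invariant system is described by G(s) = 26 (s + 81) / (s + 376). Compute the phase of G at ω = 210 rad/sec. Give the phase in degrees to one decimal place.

∠(j210 + 81) = arctan(210/81) = 68.91°
∠(j210 + 376) = arctan(210/376) = 29.18°
∠G(j210) = 68.91° − 29.18° = 39.72°

39.7°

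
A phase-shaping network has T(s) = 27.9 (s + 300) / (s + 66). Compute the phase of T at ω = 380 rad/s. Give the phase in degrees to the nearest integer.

∠(j380 + 300) = arctan(380/300) = 51.71°
∠(j380 + 66) = arctan(380/66) = 80.15°
∠T(j380) = 51.71° − 80.15° = -28.44°

-28 deg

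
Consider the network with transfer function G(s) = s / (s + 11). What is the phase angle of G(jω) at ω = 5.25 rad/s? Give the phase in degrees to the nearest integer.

∠(j5.25) = 90.00°
∠(j5.25 + 11) = arctan(5.25/11) = 25.51°
∠G(j5.25) = 90.00° − 25.51° = 64.49°

64°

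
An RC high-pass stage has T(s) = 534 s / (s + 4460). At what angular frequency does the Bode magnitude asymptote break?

4460 rad s⁻¹

The single real pole at s = −4460 gives a corner at ω = 4460 rad s⁻¹.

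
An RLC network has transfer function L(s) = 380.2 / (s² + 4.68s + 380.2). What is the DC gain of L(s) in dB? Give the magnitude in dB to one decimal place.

0.0 dB

L(0) = 380.2 / 380.2 = 1
20 log₁₀(1) = 0.00 dB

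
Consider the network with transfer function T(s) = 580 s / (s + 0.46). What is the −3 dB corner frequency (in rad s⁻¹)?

For a single-pole high-pass, the −3 dB point is at the pole: ω = 0.46 rad s⁻¹.

0.46 rad s⁻¹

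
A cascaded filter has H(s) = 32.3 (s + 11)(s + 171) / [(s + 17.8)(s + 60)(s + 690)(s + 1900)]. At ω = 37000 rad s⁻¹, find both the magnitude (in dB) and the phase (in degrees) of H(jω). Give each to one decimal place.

|H| = -152.6 dB, ∠H = -176.2 deg

|j37000 + 11| = √(37000² + 11²) = 3.7e+04
|j37000 + 171| = √(37000² + 171²) = 3.7e+04
|j37000 + 17.8| = √(37000² + 17.8²) = 3.7e+04
|j37000 + 60| = √(37000² + 60²) = 3.7e+04
|j37000 + 690| = √(37000² + 690²) = 3.701e+04
|j37000 + 1900| = √(37000² + 1900²) = 3.705e+04
|H(j37000)| = 32.3 × 3.7e+04 × 3.7e+04 / (3.7e+04 × 3.7e+04 × 3.701e+04 × 3.705e+04) = 2.3559e-08
20 log₁₀(2.3559e-08) = -152.56 dB
∠(j37000 + 11) = arctan(37000/11) = 89.98°
∠(j37000 + 171) = arctan(37000/171) = 89.74°
∠(j37000 + 17.8) = arctan(37000/17.8) = 89.97°
∠(j37000 + 60) = arctan(37000/60) = 89.91°
∠(j37000 + 690) = arctan(37000/690) = 88.93°
∠(j37000 + 1900) = arctan(37000/1900) = 87.06°
∠H(j37000) = 89.98° + 89.74° − (89.97° + 89.91° + 88.93° + 87.06°) = -176.15°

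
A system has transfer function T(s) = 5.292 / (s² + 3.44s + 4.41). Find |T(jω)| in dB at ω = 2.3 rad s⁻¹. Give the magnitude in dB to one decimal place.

-3.5 dB

|(j2.3)² + 3.44(j2.3) + 4.41| = |-0.88 + j7.912| = 7.961
|T(j2.3)| = 5.292 / 7.961 = 0.66476
20 log₁₀(0.66476) = -3.55 dB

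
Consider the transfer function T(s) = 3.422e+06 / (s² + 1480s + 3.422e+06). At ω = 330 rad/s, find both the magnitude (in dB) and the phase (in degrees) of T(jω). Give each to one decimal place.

|T| = 0.2 dB, ∠T = -8.4°

|(j330)² + 1480(j330) + 3.422e+06| = |3.3131e+06 + j4.884e+05| = 3.349e+06
|T(j330)| = 3.422e+06 / 3.349e+06 = 1.0218
20 log₁₀(1.0218) = 0.19 dB
∠[(j330)² + 1480(j330) + 3.422e+06] = ∠[3.3131e+06 + j4.884e+05] = 8.39°
∠T(j330) = −8.39° = -8.39°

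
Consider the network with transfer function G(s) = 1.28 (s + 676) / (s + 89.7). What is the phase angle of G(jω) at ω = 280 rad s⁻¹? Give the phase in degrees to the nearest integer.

-50°

∠(j280 + 676) = arctan(280/676) = 22.50°
∠(j280 + 89.7) = arctan(280/89.7) = 72.24°
∠G(j280) = 22.50° − 72.24° = -49.74°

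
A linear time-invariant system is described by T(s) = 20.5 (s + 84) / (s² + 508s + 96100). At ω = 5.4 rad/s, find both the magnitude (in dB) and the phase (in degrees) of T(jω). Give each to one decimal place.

|j5.4 + 84| = √(5.4² + 84²) = 84.17
|(j5.4)² + 508(j5.4) + 96100| = |96071 + j2743.2| = 9.611e+04
|T(j5.4)| = 20.5 × 84.17 / 9.611e+04 = 0.017954
20 log₁₀(0.017954) = -34.92 dB
∠(j5.4 + 84) = arctan(5.4/84) = 3.68°
∠[(j5.4)² + 508(j5.4) + 96100] = ∠[96071 + j2743.2] = 1.64°
∠T(j5.4) = 3.68° − 1.64° = 2.04°

|T| = -34.9 dB, ∠T = 2.0°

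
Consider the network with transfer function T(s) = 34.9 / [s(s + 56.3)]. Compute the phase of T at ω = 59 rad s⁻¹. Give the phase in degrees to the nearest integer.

-136 deg

∠(j59 + 56.3) = arctan(59/56.3) = 46.34°
∠(j59) = 90.00°
∠T(j59) = − (46.34° + 90.00°) = -136.34°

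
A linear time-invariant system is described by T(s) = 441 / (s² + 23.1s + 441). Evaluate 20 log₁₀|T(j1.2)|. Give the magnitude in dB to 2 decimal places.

|(j1.2)² + 23.1(j1.2) + 441| = |439.56 + j27.72| = 440.4
|T(j1.2)| = 441 / 440.4 = 1.0013
20 log₁₀(1.0013) = 0.011 dB

0.01 dB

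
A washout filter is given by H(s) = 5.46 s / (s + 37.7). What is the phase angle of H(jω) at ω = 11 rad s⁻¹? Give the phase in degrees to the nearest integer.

∠(j11) = 90.00°
∠(j11 + 37.7) = arctan(11/37.7) = 16.27°
∠H(j11) = 90.00° − 16.27° = 73.73°

74°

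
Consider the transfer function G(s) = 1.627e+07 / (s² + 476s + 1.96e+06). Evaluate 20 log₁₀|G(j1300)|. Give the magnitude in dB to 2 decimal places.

27.64 dB

|(j1300)² + 476(j1300) + 1.96e+06| = |2.7e+05 + j6.188e+05| = 6.751e+05
|G(j1300)| = 1.627e+07 / 6.751e+05 = 24.099
20 log₁₀(24.099) = 27.640 dB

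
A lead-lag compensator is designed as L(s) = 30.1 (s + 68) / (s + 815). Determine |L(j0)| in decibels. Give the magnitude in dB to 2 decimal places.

8.00 dB

L(0) = 30.1 × 68 / 815 = 2.5114
20 log₁₀(2.5114) = 7.998 dB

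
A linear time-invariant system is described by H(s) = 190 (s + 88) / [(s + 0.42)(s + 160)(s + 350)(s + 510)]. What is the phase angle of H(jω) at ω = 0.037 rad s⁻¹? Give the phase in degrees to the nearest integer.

∠(j0.037 + 88) = arctan(0.037/88) = 0.02°
∠(j0.037 + 0.42) = arctan(0.037/0.42) = 5.03°
∠(j0.037 + 160) = arctan(0.037/160) = 0.01°
∠(j0.037 + 350) = arctan(0.037/350) = 0.01°
∠(j0.037 + 510) = arctan(0.037/510) = 0.00°
∠H(j0.037) = 0.02° − (5.03° + 0.01° + 0.01° + 0.00°) = -5.03°

-5 deg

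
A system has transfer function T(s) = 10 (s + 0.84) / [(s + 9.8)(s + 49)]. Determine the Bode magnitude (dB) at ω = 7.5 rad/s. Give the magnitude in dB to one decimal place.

-18.2 dB

|j7.5 + 0.84| = √(7.5² + 0.84²) = 7.547
|j7.5 + 9.8| = √(7.5² + 9.8²) = 12.34
|j7.5 + 49| = √(7.5² + 49²) = 49.57
|T(j7.5)| = 10 × 7.547 / (12.34 × 49.57) = 0.12337
20 log₁₀(0.12337) = -18.18 dB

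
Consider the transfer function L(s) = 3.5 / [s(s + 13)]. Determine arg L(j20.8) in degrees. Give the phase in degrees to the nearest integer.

-148°

∠(j20.8 + 13) = arctan(20.8/13) = 57.99°
∠(j20.8) = 90.00°
∠L(j20.8) = − (57.99° + 90.00°) = -147.99°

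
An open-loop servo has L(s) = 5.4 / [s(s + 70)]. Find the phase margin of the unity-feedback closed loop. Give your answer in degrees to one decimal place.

89.9°

Gain crossover: |L(jω)| = 1 at ω ≈ 0.0771 rad/sec.
∠L(j0.0771) = −90° − arctan(0.0771/70) ≈ -90.06°
PM = 180° + (-90.06°) = 89.94°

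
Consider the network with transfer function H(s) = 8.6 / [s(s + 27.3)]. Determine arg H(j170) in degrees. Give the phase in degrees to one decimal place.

∠(j170 + 27.3) = arctan(170/27.3) = 80.88°
∠(j170) = 90.00°
∠H(j170) = − (80.88° + 90.00°) = -170.88°

-170.9°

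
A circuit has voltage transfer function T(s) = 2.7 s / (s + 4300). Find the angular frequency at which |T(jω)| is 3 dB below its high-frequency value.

4300 rad s⁻¹

For a single-pole high-pass, the −3 dB point is at the pole: ω = 4300 rad s⁻¹.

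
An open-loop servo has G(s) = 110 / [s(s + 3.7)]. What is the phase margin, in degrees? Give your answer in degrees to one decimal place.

Gain crossover: |G(jω)| = 1 at ω ≈ 10.2 rad/s.
∠G(j10.2) = −90° − arctan(10.2/3.7) ≈ -160.00°
PM = 180° + (-160.00°) = 20.00°

20.0 deg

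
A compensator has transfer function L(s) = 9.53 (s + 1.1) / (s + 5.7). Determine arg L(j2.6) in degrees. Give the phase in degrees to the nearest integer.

∠(j2.6 + 1.1) = arctan(2.6/1.1) = 67.07°
∠(j2.6 + 5.7) = arctan(2.6/5.7) = 24.52°
∠L(j2.6) = 67.07° − 24.52° = 42.55°

43 deg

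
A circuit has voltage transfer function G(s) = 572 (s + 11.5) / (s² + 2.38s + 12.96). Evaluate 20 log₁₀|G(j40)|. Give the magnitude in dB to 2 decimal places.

23.51 dB

|j40 + 11.5| = √(40² + 11.5²) = 41.62
|(j40)² + 2.38(j40) + 12.96| = |-1587 + j95.2| = 1590
|G(j40)| = 572 × 41.62 / 1590 = 14.974
20 log₁₀(14.974) = 23.507 dB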